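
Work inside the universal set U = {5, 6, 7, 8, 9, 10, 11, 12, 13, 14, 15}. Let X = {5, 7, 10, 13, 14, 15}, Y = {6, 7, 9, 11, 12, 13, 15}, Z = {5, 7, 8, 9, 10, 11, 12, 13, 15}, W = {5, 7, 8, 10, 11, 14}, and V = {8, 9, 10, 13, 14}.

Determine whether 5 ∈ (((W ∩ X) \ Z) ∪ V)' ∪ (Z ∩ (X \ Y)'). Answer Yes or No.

5 ∈ W and 5 ∈ X, so 5 ∈ W ∩ X
5 ∈ (W ∩ X) and 5 ∈ Z, so 5 ∉ (W ∩ X) \ Z
5 ∉ ((W ∩ X) \ Z) and 5 ∉ V, so 5 ∉ ((W ∩ X) \ Z) ∪ V
5 ∈ (((W ∩ X) \ Z) ∪ V)' since 5 ∉ (((W ∩ X) \ Z) ∪ V)
5 ∈ X and 5 ∉ Y, so 5 ∈ X \ Y
5 ∉ (X \ Y)' since 5 ∈ (X \ Y)
5 ∈ Z and 5 ∉ (X \ Y)', so 5 ∉ Z ∩ (X \ Y)'
5 ∈ (((W ∩ X) \ Z) ∪ V)' and 5 ∉ (Z ∩ (X \ Y)'), so 5 ∈ (((W ∩ X) \ Z) ∪ V)' ∪ (Z ∩ (X \ Y)')

Yes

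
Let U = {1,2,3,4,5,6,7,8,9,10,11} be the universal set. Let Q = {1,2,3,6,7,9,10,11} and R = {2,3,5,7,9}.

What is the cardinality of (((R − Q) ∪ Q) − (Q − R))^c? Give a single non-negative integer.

6

R − Q = {5}
(R − Q) ∪ Q = {1,2,3,5,6,7,9,10,11}
Q − R = {1,6,10,11}
((R − Q) ∪ Q) − (Q − R) = {2,3,5,7,9}
(((R − Q) ∪ Q) − (Q − R))^c = {1,4,6,8,10,11}
|(((R − Q) ∪ Q) − (Q − R))^c| = 6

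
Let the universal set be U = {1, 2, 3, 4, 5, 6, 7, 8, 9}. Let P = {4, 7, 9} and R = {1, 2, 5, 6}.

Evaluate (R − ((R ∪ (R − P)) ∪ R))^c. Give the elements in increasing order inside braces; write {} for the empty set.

R − P = {1, 2, 5, 6}
R ∪ (R − P) = {1, 2, 5, 6}
(R ∪ (R − P)) ∪ R = {1, 2, 5, 6}
R − ((R ∪ (R − P)) ∪ R) = {}
(R − ((R ∪ (R − P)) ∪ R))^c = {1, 2, 3, 4, 5, 6, 7, 8, 9}

{1, 2, 3, 4, 5, 6, 7, 8, 9}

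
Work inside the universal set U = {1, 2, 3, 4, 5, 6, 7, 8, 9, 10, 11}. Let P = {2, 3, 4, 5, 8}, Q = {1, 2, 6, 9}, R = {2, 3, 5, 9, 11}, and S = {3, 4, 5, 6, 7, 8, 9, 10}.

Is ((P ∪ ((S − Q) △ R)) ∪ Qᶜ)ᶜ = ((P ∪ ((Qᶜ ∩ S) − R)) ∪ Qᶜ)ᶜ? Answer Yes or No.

No

S − Q = {3, 4, 5, 7, 8, 10}
(S − Q) △ R = {2, 4, 7, 8, 9, 10, 11}
P ∪ ((S − Q) △ R) = {2, 3, 4, 5, 7, 8, 9, 10, 11}
Qᶜ = {3, 4, 5, 7, 8, 10, 11}
(P ∪ ((S − Q) △ R)) ∪ Qᶜ = {2, 3, 4, 5, 7, 8, 9, 10, 11}
((P ∪ ((S − Q) △ R)) ∪ Qᶜ)ᶜ = {1, 6}
Qᶜ ∩ S = {3, 4, 5, 7, 8, 10}
(Qᶜ ∩ S) − R = {4, 7, 8, 10}
P ∪ ((Qᶜ ∩ S) − R) = {2, 3, 4, 5, 7, 8, 10}
(P ∪ ((Qᶜ ∩ S) − R)) ∪ Qᶜ = {2, 3, 4, 5, 7, 8, 10, 11}
((P ∪ ((Qᶜ ∩ S) − R)) ∪ Qᶜ)ᶜ = {1, 6, 9}
9 ∈ ((P ∪ ((Qᶜ ∩ S) − R)) ∪ Qᶜ)ᶜ but 9 ∉ ((P ∪ ((S − Q) △ R)) ∪ Qᶜ)ᶜ, so they differ.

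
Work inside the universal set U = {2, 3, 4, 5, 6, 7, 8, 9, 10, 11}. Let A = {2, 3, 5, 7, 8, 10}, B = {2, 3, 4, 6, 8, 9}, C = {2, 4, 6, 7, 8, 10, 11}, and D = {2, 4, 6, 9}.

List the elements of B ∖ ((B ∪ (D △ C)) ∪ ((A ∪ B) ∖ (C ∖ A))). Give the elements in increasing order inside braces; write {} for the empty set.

{}

D △ C = {7, 8, 9, 10, 11}
B ∪ (D △ C) = {2, 3, 4, 6, 7, 8, 9, 10, 11}
A ∪ B = {2, 3, 4, 5, 6, 7, 8, 9, 10}
C ∖ A = {4, 6, 11}
(A ∪ B) ∖ (C ∖ A) = {2, 3, 5, 7, 8, 9, 10}
(B ∪ (D △ C)) ∪ ((A ∪ B) ∖ (C ∖ A)) = {2, 3, 4, 5, 6, 7, 8, 9, 10, 11}
B ∖ ((B ∪ (D △ C)) ∪ ((A ∪ B) ∖ (C ∖ A))) = {}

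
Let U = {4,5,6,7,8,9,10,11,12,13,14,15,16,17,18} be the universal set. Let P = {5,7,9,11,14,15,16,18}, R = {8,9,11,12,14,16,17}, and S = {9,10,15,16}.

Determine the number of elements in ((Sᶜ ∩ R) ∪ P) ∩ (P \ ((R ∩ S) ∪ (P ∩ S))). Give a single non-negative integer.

Sᶜ = {4,5,6,7,8,11,12,13,14,17,18}
Sᶜ ∩ R = {8,11,12,14,17}
(Sᶜ ∩ R) ∪ P = {5,7,8,9,11,12,14,15,16,17,18}
R ∩ S = {9,16}
P ∩ S = {9,15,16}
(R ∩ S) ∪ (P ∩ S) = {9,15,16}
P \ ((R ∩ S) ∪ (P ∩ S)) = {5,7,11,14,18}
((Sᶜ ∩ R) ∪ P) ∩ (P \ ((R ∩ S) ∪ (P ∩ S))) = {5,7,11,14,18}
|((Sᶜ ∩ R) ∪ P) ∩ (P \ ((R ∩ S) ∪ (P ∩ S)))| = 5

5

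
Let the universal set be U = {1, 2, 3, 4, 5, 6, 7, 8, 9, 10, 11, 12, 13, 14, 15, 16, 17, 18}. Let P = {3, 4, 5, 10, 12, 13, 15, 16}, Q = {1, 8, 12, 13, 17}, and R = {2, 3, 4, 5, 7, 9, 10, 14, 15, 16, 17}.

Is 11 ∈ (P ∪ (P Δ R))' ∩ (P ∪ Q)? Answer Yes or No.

No

11 ∉ P and 11 ∉ R, so 11 ∉ P Δ R
11 ∉ P and 11 ∉ (P Δ R), so 11 ∉ P ∪ (P Δ R)
11 ∈ (P ∪ (P Δ R))' since 11 ∉ (P ∪ (P Δ R))
11 ∉ P and 11 ∉ Q, so 11 ∉ P ∪ Q
11 ∈ (P ∪ (P Δ R))' and 11 ∉ (P ∪ Q), so 11 ∉ (P ∪ (P Δ R))' ∩ (P ∪ Q)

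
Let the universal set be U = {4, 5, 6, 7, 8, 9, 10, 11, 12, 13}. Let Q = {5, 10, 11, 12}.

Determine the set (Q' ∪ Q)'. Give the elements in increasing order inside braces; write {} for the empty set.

Q' = {4, 6, 7, 8, 9, 13}
Q' ∪ Q = {4, 5, 6, 7, 8, 9, 10, 11, 12, 13}
(Q' ∪ Q)' = {}

{}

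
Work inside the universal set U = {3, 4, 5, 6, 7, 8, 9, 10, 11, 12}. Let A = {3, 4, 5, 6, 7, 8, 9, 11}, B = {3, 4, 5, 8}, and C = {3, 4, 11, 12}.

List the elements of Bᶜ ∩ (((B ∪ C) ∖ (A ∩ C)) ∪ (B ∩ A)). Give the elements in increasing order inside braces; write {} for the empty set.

{12}

Bᶜ = {6, 7, 9, 10, 11, 12}
B ∪ C = {3, 4, 5, 8, 11, 12}
A ∩ C = {3, 4, 11}
(B ∪ C) ∖ (A ∩ C) = {5, 8, 12}
B ∩ A = {3, 4, 5, 8}
((B ∪ C) ∖ (A ∩ C)) ∪ (B ∩ A) = {3, 4, 5, 8, 12}
Bᶜ ∩ (((B ∪ C) ∖ (A ∩ C)) ∪ (B ∩ A)) = {12}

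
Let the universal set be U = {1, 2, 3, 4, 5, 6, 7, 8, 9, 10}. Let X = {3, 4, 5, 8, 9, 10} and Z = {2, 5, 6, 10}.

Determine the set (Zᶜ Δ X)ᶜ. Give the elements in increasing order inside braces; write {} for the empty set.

{2, 3, 4, 6, 8, 9}

Zᶜ = {1, 3, 4, 7, 8, 9}
Zᶜ Δ X = {1, 5, 7, 10}
(Zᶜ Δ X)ᶜ = {2, 3, 4, 6, 8, 9}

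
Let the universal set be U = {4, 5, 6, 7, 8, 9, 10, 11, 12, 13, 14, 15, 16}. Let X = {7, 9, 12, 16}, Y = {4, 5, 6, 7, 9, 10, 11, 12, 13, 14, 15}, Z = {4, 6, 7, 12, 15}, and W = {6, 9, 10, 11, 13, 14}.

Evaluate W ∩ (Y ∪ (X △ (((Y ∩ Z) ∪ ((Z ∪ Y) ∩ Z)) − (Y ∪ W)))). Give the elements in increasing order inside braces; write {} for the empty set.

Y ∩ Z = {4, 6, 7, 12, 15}
Z ∪ Y = {4, 5, 6, 7, 9, 10, 11, 12, 13, 14, 15}
(Z ∪ Y) ∩ Z = {4, 6, 7, 12, 15}
(Y ∩ Z) ∪ ((Z ∪ Y) ∩ Z) = {4, 6, 7, 12, 15}
Y ∪ W = {4, 5, 6, 7, 9, 10, 11, 12, 13, 14, 15}
((Y ∩ Z) ∪ ((Z ∪ Y) ∩ Z)) − (Y ∪ W) = {}
X △ (((Y ∩ Z) ∪ ((Z ∪ Y) ∩ Z)) − (Y ∪ W)) = {7, 9, 12, 16}
Y ∪ (X △ (((Y ∩ Z) ∪ ((Z ∪ Y) ∩ Z)) − (Y ∪ W))) = {4, 5, 6, 7, 9, 10, 11, 12, 13, 14, 15, 16}
W ∩ (Y ∪ (X △ (((Y ∩ Z) ∪ ((Z ∪ Y) ∩ Z)) − (Y ∪ W)))) = {6, 9, 10, 11, 13, 14}

{6, 9, 10, 11, 13, 14}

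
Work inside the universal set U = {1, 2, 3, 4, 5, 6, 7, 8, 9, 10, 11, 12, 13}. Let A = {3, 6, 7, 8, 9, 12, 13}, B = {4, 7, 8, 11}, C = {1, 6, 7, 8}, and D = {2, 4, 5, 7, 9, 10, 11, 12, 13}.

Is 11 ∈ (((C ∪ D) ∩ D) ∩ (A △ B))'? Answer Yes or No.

11 ∉ C and 11 ∈ D, so 11 ∈ C ∪ D
11 ∈ (C ∪ D) and 11 ∈ D, so 11 ∈ (C ∪ D) ∩ D
11 ∉ A and 11 ∈ B, so 11 ∈ A △ B
11 ∈ ((C ∪ D) ∩ D) and 11 ∈ (A △ B), so 11 ∈ ((C ∪ D) ∩ D) ∩ (A △ B)
11 ∉ (((C ∪ D) ∩ D) ∩ (A △ B))' since 11 ∈ (((C ∪ D) ∩ D) ∩ (A △ B))

No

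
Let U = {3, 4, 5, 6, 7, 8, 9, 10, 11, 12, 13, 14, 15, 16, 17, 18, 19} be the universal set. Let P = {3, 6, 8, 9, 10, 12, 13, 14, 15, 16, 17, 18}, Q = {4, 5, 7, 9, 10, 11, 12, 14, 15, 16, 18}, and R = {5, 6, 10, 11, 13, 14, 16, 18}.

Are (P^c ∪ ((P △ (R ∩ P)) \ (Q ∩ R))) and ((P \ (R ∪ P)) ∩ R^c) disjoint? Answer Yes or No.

P^c = {4, 5, 7, 11, 19}
R ∩ P = {6, 10, 13, 14, 16, 18}
P △ (R ∩ P) = {3, 8, 9, 12, 15, 17}
Q ∩ R = {5, 10, 11, 14, 16, 18}
(P △ (R ∩ P)) \ (Q ∩ R) = {3, 8, 9, 12, 15, 17}
P^c ∪ ((P △ (R ∩ P)) \ (Q ∩ R)) = {3, 4, 5, 7, 8, 9, 11, 12, 15, 17, 19}
R ∪ P = {3, 5, 6, 8, 9, 10, 11, 12, 13, 14, 15, 16, 17, 18}
P \ (R ∪ P) = {}
R^c = {3, 4, 7, 8, 9, 12, 15, 17, 19}
(P \ (R ∪ P)) ∩ R^c = {}
{3, 4, 5, 7, 8, 9, 11, 12, 15, 17, 19} and {} share no elements.

Yes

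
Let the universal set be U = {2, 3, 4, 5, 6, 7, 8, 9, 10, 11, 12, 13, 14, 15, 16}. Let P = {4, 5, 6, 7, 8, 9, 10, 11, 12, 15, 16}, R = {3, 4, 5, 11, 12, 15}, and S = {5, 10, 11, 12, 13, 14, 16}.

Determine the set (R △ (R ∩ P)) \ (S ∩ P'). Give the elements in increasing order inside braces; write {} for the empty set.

R ∩ P = {4, 5, 11, 12, 15}
R △ (R ∩ P) = {3}
P' = {2, 3, 13, 14}
S ∩ P' = {13, 14}
(R △ (R ∩ P)) \ (S ∩ P') = {3}

{3}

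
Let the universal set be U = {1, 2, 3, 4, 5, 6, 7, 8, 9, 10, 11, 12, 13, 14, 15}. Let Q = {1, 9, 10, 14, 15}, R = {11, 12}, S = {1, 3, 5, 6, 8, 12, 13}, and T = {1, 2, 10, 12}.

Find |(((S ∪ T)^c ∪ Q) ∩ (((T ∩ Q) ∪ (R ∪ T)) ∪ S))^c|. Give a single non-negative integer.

S ∪ T = {1, 2, 3, 5, 6, 8, 10, 12, 13}
(S ∪ T)^c = {4, 7, 9, 11, 14, 15}
(S ∪ T)^c ∪ Q = {1, 4, 7, 9, 10, 11, 14, 15}
T ∩ Q = {1, 10}
R ∪ T = {1, 2, 10, 11, 12}
(T ∩ Q) ∪ (R ∪ T) = {1, 2, 10, 11, 12}
((T ∩ Q) ∪ (R ∪ T)) ∪ S = {1, 2, 3, 5, 6, 8, 10, 11, 12, 13}
((S ∪ T)^c ∪ Q) ∩ (((T ∩ Q) ∪ (R ∪ T)) ∪ S) = {1, 10, 11}
(((S ∪ T)^c ∪ Q) ∩ (((T ∩ Q) ∪ (R ∪ T)) ∪ S))^c = {2, 3, 4, 5, 6, 7, 8, 9, 12, 13, 14, 15}
|(((S ∪ T)^c ∪ Q) ∩ (((T ∩ Q) ∪ (R ∪ T)) ∪ S))^c| = 12

12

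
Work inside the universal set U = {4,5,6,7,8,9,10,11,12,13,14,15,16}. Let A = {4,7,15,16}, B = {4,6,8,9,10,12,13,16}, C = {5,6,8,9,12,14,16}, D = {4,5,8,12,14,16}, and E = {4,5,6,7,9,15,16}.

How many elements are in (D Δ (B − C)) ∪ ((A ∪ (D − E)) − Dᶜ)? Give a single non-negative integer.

8

B − C = {4,10,13}
D Δ (B − C) = {5,8,10,12,13,14,16}
D − E = {8,12,14}
A ∪ (D − E) = {4,7,8,12,14,15,16}
Dᶜ = {6,7,9,10,11,13,15}
(A ∪ (D − E)) − Dᶜ = {4,8,12,14,16}
(D Δ (B − C)) ∪ ((A ∪ (D − E)) − Dᶜ) = {4,5,8,10,12,13,14,16}
|(D Δ (B − C)) ∪ ((A ∪ (D − E)) − Dᶜ)| = 8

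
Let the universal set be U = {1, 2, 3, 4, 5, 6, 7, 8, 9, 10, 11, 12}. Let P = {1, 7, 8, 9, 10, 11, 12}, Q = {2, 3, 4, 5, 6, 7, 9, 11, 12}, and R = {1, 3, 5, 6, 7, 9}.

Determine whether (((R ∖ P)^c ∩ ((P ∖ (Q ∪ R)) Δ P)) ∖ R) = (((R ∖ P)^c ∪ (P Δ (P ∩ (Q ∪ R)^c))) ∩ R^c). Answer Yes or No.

No

R ∖ P = {3, 5, 6}
(R ∖ P)^c = {1, 2, 4, 7, 8, 9, 10, 11, 12}
Q ∪ R = {1, 2, 3, 4, 5, 6, 7, 9, 11, 12}
P ∖ (Q ∪ R) = {8, 10}
(P ∖ (Q ∪ R)) Δ P = {1, 7, 9, 11, 12}
(R ∖ P)^c ∩ ((P ∖ (Q ∪ R)) Δ P) = {1, 7, 9, 11, 12}
((R ∖ P)^c ∩ ((P ∖ (Q ∪ R)) Δ P)) ∖ R = {11, 12}
(Q ∪ R)^c = {8, 10}
P ∩ (Q ∪ R)^c = {8, 10}
P Δ (P ∩ (Q ∪ R)^c) = {1, 7, 9, 11, 12}
(R ∖ P)^c ∪ (P Δ (P ∩ (Q ∪ R)^c)) = {1, 2, 4, 7, 8, 9, 10, 11, 12}
R^c = {2, 4, 8, 10, 11, 12}
((R ∖ P)^c ∪ (P Δ (P ∩ (Q ∪ R)^c))) ∩ R^c = {2, 4, 8, 10, 11, 12}
2 ∈ ((R ∖ P)^c ∪ (P Δ (P ∩ (Q ∪ R)^c))) ∩ R^c but 2 ∉ ((R ∖ P)^c ∩ ((P ∖ (Q ∪ R)) Δ P)) ∖ R, so they differ.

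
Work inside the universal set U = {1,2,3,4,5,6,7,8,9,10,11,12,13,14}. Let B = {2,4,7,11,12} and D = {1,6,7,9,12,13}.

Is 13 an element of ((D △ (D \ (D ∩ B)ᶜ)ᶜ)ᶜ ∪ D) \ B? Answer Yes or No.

Yes

13 ∈ D and 13 ∉ B, so 13 ∉ D ∩ B
13 ∈ (D ∩ B)ᶜ since 13 ∉ (D ∩ B)
13 ∈ D and 13 ∈ (D ∩ B)ᶜ, so 13 ∉ D \ (D ∩ B)ᶜ
13 ∈ (D \ (D ∩ B)ᶜ)ᶜ since 13 ∉ (D \ (D ∩ B)ᶜ)
13 ∈ D and 13 ∈ (D \ (D ∩ B)ᶜ)ᶜ, so 13 ∉ D △ (D \ (D ∩ B)ᶜ)ᶜ
13 ∈ (D △ (D \ (D ∩ B)ᶜ)ᶜ)ᶜ since 13 ∉ (D △ (D \ (D ∩ B)ᶜ)ᶜ)
13 ∈ (D △ (D \ (D ∩ B)ᶜ)ᶜ)ᶜ and 13 ∈ D, so 13 ∈ (D △ (D \ (D ∩ B)ᶜ)ᶜ)ᶜ ∪ D
13 ∈ ((D △ (D \ (D ∩ B)ᶜ)ᶜ)ᶜ ∪ D) and 13 ∉ B, so 13 ∈ ((D △ (D \ (D ∩ B)ᶜ)ᶜ)ᶜ ∪ D) \ B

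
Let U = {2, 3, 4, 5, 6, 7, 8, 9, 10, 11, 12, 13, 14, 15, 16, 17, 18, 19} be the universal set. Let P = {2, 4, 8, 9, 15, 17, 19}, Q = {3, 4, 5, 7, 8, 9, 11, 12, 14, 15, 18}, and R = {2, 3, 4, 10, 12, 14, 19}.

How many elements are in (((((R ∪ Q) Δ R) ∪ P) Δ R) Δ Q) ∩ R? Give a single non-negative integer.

R ∪ Q = {2, 3, 4, 5, 7, 8, 9, 10, 11, 12, 14, 15, 18, 19}
(R ∪ Q) Δ R = {5, 7, 8, 9, 11, 15, 18}
((R ∪ Q) Δ R) ∪ P = {2, 4, 5, 7, 8, 9, 11, 15, 17, 18, 19}
(((R ∪ Q) Δ R) ∪ P) Δ R = {3, 5, 7, 8, 9, 10, 11, 12, 14, 15, 17, 18}
((((R ∪ Q) Δ R) ∪ P) Δ R) Δ Q = {4, 10, 17}
(((((R ∪ Q) Δ R) ∪ P) Δ R) Δ Q) ∩ R = {4, 10}
|(((((R ∪ Q) Δ R) ∪ P) Δ R) Δ Q) ∩ R| = 2

2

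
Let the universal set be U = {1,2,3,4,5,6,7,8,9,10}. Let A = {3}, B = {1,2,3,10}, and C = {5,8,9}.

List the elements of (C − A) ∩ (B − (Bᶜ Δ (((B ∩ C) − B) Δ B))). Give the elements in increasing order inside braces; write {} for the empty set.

{}

C − A = {5,8,9}
Bᶜ = {4,5,6,7,8,9}
B ∩ C = {}
(B ∩ C) − B = {}
((B ∩ C) − B) Δ B = {1,2,3,10}
Bᶜ Δ (((B ∩ C) − B) Δ B) = {1,2,3,4,5,6,7,8,9,10}
B − (Bᶜ Δ (((B ∩ C) − B) Δ B)) = {}
(C − A) ∩ (B − (Bᶜ Δ (((B ∩ C) − B) Δ B))) = {}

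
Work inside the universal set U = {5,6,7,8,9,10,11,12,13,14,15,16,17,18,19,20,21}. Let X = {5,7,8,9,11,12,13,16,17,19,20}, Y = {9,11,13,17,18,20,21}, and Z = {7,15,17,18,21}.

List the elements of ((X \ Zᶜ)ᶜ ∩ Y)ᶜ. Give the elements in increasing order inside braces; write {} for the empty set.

Zᶜ = {5,6,8,9,10,11,12,13,14,16,19,20}
X \ Zᶜ = {7,17}
(X \ Zᶜ)ᶜ = {5,6,8,9,10,11,12,13,14,15,16,18,19,20,21}
(X \ Zᶜ)ᶜ ∩ Y = {9,11,13,18,20,21}
((X \ Zᶜ)ᶜ ∩ Y)ᶜ = {5,6,7,8,10,12,14,15,16,17,19}

{5,6,7,8,10,12,14,15,16,17,19}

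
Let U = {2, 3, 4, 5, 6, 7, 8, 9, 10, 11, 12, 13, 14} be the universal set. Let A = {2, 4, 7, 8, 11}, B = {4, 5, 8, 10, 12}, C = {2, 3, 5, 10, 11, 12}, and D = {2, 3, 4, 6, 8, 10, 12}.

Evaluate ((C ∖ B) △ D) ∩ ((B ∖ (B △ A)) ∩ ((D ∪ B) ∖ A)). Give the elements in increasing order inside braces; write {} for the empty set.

C ∖ B = {2, 3, 11}
(C ∖ B) △ D = {4, 6, 8, 10, 11, 12}
B △ A = {2, 5, 7, 10, 11, 12}
B ∖ (B △ A) = {4, 8}
D ∪ B = {2, 3, 4, 5, 6, 8, 10, 12}
(D ∪ B) ∖ A = {3, 5, 6, 10, 12}
(B ∖ (B △ A)) ∩ ((D ∪ B) ∖ A) = {}
((C ∖ B) △ D) ∩ ((B ∖ (B △ A)) ∩ ((D ∪ B) ∖ A)) = {}

{}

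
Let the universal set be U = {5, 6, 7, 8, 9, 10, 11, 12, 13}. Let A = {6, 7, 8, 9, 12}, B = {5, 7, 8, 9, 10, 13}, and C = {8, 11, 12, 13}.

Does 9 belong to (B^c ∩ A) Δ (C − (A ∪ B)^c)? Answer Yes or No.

9 ∈ B, so 9 ∉ B^c
9 ∉ B^c and 9 ∈ A, so 9 ∉ B^c ∩ A
9 ∈ A and 9 ∈ B, so 9 ∈ A ∪ B
9 ∉ (A ∪ B)^c since 9 ∈ (A ∪ B)
9 ∉ C and 9 ∉ (A ∪ B)^c, so 9 ∉ C − (A ∪ B)^c
9 ∉ (B^c ∩ A) and 9 ∉ (C − (A ∪ B)^c), so 9 ∉ (B^c ∩ A) Δ (C − (A ∪ B)^c)

No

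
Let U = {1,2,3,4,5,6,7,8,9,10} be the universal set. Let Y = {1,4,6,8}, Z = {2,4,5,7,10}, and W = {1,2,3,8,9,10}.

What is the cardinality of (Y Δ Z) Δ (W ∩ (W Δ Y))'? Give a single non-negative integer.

3

Y Δ Z = {1,2,5,6,7,8,10}
W Δ Y = {2,3,4,6,9,10}
W ∩ (W Δ Y) = {2,3,9,10}
(W ∩ (W Δ Y))' = {1,4,5,6,7,8}
(Y Δ Z) Δ (W ∩ (W Δ Y))' = {2,4,10}
|(Y Δ Z) Δ (W ∩ (W Δ Y))'| = 3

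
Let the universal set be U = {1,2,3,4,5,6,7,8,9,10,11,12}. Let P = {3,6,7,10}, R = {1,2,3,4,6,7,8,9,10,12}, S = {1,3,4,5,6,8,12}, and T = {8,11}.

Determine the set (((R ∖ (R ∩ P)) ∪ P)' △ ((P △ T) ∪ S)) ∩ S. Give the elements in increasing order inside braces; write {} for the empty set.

{1,3,4,6,8,12}

R ∩ P = {3,6,7,10}
R ∖ (R ∩ P) = {1,2,4,8,9,12}
(R ∖ (R ∩ P)) ∪ P = {1,2,3,4,6,7,8,9,10,12}
((R ∖ (R ∩ P)) ∪ P)' = {5,11}
P △ T = {3,6,7,8,10,11}
(P △ T) ∪ S = {1,3,4,5,6,7,8,10,11,12}
((R ∖ (R ∩ P)) ∪ P)' △ ((P △ T) ∪ S) = {1,3,4,6,7,8,10,12}
(((R ∖ (R ∩ P)) ∪ P)' △ ((P △ T) ∪ S)) ∩ S = {1,3,4,6,8,12}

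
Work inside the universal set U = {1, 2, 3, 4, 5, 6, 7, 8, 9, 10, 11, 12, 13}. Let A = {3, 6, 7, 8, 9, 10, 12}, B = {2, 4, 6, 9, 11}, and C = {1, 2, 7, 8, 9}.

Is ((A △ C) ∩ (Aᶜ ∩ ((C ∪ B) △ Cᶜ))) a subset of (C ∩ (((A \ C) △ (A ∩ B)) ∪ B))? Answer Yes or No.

No

A △ C = {1, 2, 3, 6, 10, 12}
Aᶜ = {1, 2, 4, 5, 11, 13}
C ∪ B = {1, 2, 4, 6, 7, 8, 9, 11}
Cᶜ = {3, 4, 5, 6, 10, 11, 12, 13}
(C ∪ B) △ Cᶜ = {1, 2, 3, 5, 7, 8, 9, 10, 12, 13}
Aᶜ ∩ ((C ∪ B) △ Cᶜ) = {1, 2, 5, 13}
(A △ C) ∩ (Aᶜ ∩ ((C ∪ B) △ Cᶜ)) = {1, 2}
A \ C = {3, 6, 10, 12}
A ∩ B = {6, 9}
(A \ C) △ (A ∩ B) = {3, 9, 10, 12}
((A \ C) △ (A ∩ B)) ∪ B = {2, 3, 4, 6, 9, 10, 11, 12}
C ∩ (((A \ C) △ (A ∩ B)) ∪ B) = {2, 9}
1 ∈ (A △ C) ∩ (Aᶜ ∩ ((C ∪ B) △ Cᶜ)) but 1 ∉ C ∩ (((A \ C) △ (A ∩ B)) ∪ B), so the inclusion fails.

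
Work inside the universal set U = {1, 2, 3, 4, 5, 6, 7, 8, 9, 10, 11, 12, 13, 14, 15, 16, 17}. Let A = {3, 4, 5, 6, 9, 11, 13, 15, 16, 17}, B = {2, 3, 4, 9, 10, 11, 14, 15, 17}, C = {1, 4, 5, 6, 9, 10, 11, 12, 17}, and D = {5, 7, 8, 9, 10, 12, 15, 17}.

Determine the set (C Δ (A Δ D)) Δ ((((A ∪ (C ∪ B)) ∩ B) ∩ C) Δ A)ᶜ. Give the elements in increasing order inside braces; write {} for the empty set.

A Δ D = {3, 4, 6, 7, 8, 10, 11, 12, 13, 16}
C Δ (A Δ D) = {1, 3, 5, 7, 8, 9, 13, 16, 17}
C ∪ B = {1, 2, 3, 4, 5, 6, 9, 10, 11, 12, 14, 15, 17}
A ∪ (C ∪ B) = {1, 2, 3, 4, 5, 6, 9, 10, 11, 12, 13, 14, 15, 16, 17}
(A ∪ (C ∪ B)) ∩ B = {2, 3, 4, 9, 10, 11, 14, 15, 17}
((A ∪ (C ∪ B)) ∩ B) ∩ C = {4, 9, 10, 11, 17}
(((A ∪ (C ∪ B)) ∩ B) ∩ C) Δ A = {3, 5, 6, 10, 13, 15, 16}
((((A ∪ (C ∪ B)) ∩ B) ∩ C) Δ A)ᶜ = {1, 2, 4, 7, 8, 9, 11, 12, 14, 17}
(C Δ (A Δ D)) Δ ((((A ∪ (C ∪ B)) ∩ B) ∩ C) Δ A)ᶜ = {2, 3, 4, 5, 11, 12, 13, 14, 16}

{2, 3, 4, 5, 11, 12, 13, 14, 16}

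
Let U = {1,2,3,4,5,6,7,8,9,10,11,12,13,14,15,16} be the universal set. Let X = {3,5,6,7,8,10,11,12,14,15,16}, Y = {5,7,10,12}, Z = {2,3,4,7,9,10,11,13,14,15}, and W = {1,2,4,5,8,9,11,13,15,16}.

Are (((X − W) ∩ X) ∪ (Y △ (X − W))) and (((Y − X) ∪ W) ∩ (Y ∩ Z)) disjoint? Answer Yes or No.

Yes

X − W = {3,6,7,10,12,14}
(X − W) ∩ X = {3,6,7,10,12,14}
Y △ (X − W) = {3,5,6,14}
((X − W) ∩ X) ∪ (Y △ (X − W)) = {3,5,6,7,10,12,14}
Y − X = {}
(Y − X) ∪ W = {1,2,4,5,8,9,11,13,15,16}
Y ∩ Z = {7,10}
((Y − X) ∪ W) ∩ (Y ∩ Z) = {}
{3,5,6,7,10,12,14} and {} share no elements.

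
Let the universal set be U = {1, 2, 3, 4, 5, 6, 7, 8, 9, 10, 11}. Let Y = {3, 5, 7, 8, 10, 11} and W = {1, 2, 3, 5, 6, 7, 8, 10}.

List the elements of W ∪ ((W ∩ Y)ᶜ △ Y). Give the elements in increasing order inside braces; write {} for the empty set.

{1, 2, 3, 4, 5, 6, 7, 8, 9, 10}

W ∩ Y = {3, 5, 7, 8, 10}
(W ∩ Y)ᶜ = {1, 2, 4, 6, 9, 11}
(W ∩ Y)ᶜ △ Y = {1, 2, 3, 4, 5, 6, 7, 8, 9, 10}
W ∪ ((W ∩ Y)ᶜ △ Y) = {1, 2, 3, 4, 5, 6, 7, 8, 9, 10}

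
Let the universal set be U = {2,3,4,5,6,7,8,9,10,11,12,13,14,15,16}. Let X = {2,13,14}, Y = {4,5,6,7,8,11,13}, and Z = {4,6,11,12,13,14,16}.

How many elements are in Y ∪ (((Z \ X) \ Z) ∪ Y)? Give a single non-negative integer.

Z \ X = {4,6,11,12,16}
(Z \ X) \ Z = {}
((Z \ X) \ Z) ∪ Y = {4,5,6,7,8,11,13}
Y ∪ (((Z \ X) \ Z) ∪ Y) = {4,5,6,7,8,11,13}
|Y ∪ (((Z \ X) \ Z) ∪ Y)| = 7

7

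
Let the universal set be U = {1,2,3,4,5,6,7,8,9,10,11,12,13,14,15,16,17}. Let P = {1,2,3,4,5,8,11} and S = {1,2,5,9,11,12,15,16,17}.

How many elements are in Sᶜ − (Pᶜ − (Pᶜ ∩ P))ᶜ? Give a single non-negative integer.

Sᶜ = {3,4,6,7,8,10,13,14}
Pᶜ = {6,7,9,10,12,13,14,15,16,17}
Pᶜ ∩ P = {}
Pᶜ − (Pᶜ ∩ P) = {6,7,9,10,12,13,14,15,16,17}
(Pᶜ − (Pᶜ ∩ P))ᶜ = {1,2,3,4,5,8,11}
Sᶜ − (Pᶜ − (Pᶜ ∩ P))ᶜ = {6,7,10,13,14}
|Sᶜ − (Pᶜ − (Pᶜ ∩ P))ᶜ| = 5

5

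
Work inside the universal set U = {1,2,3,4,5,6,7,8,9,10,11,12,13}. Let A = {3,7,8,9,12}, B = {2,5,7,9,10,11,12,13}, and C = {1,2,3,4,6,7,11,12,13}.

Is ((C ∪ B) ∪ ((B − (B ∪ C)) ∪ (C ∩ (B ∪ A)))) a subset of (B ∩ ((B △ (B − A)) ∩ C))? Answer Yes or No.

No

C ∪ B = {1,2,3,4,5,6,7,9,10,11,12,13}
B ∪ C = {1,2,3,4,5,6,7,9,10,11,12,13}
B − (B ∪ C) = {}
B ∪ A = {2,3,5,7,8,9,10,11,12,13}
C ∩ (B ∪ A) = {2,3,7,11,12,13}
(B − (B ∪ C)) ∪ (C ∩ (B ∪ A)) = {2,3,7,11,12,13}
(C ∪ B) ∪ ((B − (B ∪ C)) ∪ (C ∩ (B ∪ A))) = {1,2,3,4,5,6,7,9,10,11,12,13}
B − A = {2,5,10,11,13}
B △ (B − A) = {7,9,12}
(B △ (B − A)) ∩ C = {7,12}
B ∩ ((B △ (B − A)) ∩ C) = {7,12}
1 ∈ (C ∪ B) ∪ ((B − (B ∪ C)) ∪ (C ∩ (B ∪ A))) but 1 ∉ B ∩ ((B △ (B − A)) ∩ C), so the inclusion fails.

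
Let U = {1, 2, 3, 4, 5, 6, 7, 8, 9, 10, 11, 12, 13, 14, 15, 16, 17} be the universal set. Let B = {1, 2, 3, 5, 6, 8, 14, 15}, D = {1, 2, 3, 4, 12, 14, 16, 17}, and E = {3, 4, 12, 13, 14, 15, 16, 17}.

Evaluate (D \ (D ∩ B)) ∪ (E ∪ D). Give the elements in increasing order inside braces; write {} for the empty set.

{1, 2, 3, 4, 12, 13, 14, 15, 16, 17}

D ∩ B = {1, 2, 3, 14}
D \ (D ∩ B) = {4, 12, 16, 17}
E ∪ D = {1, 2, 3, 4, 12, 13, 14, 15, 16, 17}
(D \ (D ∩ B)) ∪ (E ∪ D) = {1, 2, 3, 4, 12, 13, 14, 15, 16, 17}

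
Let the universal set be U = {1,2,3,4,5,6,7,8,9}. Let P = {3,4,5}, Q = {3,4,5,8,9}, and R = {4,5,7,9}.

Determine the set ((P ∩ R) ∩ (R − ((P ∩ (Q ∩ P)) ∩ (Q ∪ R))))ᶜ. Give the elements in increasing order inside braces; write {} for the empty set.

P ∩ R = {4,5}
Q ∩ P = {3,4,5}
P ∩ (Q ∩ P) = {3,4,5}
Q ∪ R = {3,4,5,7,8,9}
(P ∩ (Q ∩ P)) ∩ (Q ∪ R) = {3,4,5}
R − ((P ∩ (Q ∩ P)) ∩ (Q ∪ R)) = {7,9}
(P ∩ R) ∩ (R − ((P ∩ (Q ∩ P)) ∩ (Q ∪ R))) = {}
((P ∩ R) ∩ (R − ((P ∩ (Q ∩ P)) ∩ (Q ∪ R))))ᶜ = {1,2,3,4,5,6,7,8,9}

{1,2,3,4,5,6,7,8,9}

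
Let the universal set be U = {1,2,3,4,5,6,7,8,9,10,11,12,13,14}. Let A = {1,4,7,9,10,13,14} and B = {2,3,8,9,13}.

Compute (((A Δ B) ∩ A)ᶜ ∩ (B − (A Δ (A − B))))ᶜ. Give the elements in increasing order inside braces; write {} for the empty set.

{1,4,5,6,7,9,10,11,12,13,14}

A Δ B = {1,2,3,4,7,8,10,14}
(A Δ B) ∩ A = {1,4,7,10,14}
((A Δ B) ∩ A)ᶜ = {2,3,5,6,8,9,11,12,13}
A − B = {1,4,7,10,14}
A Δ (A − B) = {9,13}
B − (A Δ (A − B)) = {2,3,8}
((A Δ B) ∩ A)ᶜ ∩ (B − (A Δ (A − B))) = {2,3,8}
(((A Δ B) ∩ A)ᶜ ∩ (B − (A Δ (A − B))))ᶜ = {1,4,5,6,7,9,10,11,12,13,14}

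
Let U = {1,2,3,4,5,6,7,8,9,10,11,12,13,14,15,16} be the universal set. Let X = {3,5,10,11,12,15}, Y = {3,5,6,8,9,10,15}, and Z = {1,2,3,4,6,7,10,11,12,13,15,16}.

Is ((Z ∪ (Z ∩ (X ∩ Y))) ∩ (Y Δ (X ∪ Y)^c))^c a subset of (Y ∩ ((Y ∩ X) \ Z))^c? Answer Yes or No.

X ∩ Y = {3,5,10,15}
Z ∩ (X ∩ Y) = {3,10,15}
Z ∪ (Z ∩ (X ∩ Y)) = {1,2,3,4,6,7,10,11,12,13,15,16}
X ∪ Y = {3,5,6,8,9,10,11,12,15}
(X ∪ Y)^c = {1,2,4,7,13,14,16}
Y Δ (X ∪ Y)^c = {1,2,3,4,5,6,7,8,9,10,13,14,15,16}
(Z ∪ (Z ∩ (X ∩ Y))) ∩ (Y Δ (X ∪ Y)^c) = {1,2,3,4,6,7,10,13,15,16}
((Z ∪ (Z ∩ (X ∩ Y))) ∩ (Y Δ (X ∪ Y)^c))^c = {5,8,9,11,12,14}
Y ∩ X = {3,5,10,15}
(Y ∩ X) \ Z = {5}
Y ∩ ((Y ∩ X) \ Z) = {5}
(Y ∩ ((Y ∩ X) \ Z))^c = {1,2,3,4,6,7,8,9,10,11,12,13,14,15,16}
5 ∈ ((Z ∪ (Z ∩ (X ∩ Y))) ∩ (Y Δ (X ∪ Y)^c))^c but 5 ∉ (Y ∩ ((Y ∩ X) \ Z))^c, so the inclusion fails.

No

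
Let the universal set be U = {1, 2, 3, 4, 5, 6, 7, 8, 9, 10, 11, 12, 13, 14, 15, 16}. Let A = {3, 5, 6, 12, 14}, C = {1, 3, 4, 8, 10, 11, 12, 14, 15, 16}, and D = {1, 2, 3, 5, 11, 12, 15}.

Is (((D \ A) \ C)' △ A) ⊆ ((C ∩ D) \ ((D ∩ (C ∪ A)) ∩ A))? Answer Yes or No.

D \ A = {1, 2, 11, 15}
(D \ A) \ C = {2}
((D \ A) \ C)' = {1, 3, 4, 5, 6, 7, 8, 9, 10, 11, 12, 13, 14, 15, 16}
((D \ A) \ C)' △ A = {1, 4, 7, 8, 9, 10, 11, 13, 15, 16}
C ∩ D = {1, 3, 11, 12, 15}
C ∪ A = {1, 3, 4, 5, 6, 8, 10, 11, 12, 14, 15, 16}
D ∩ (C ∪ A) = {1, 3, 5, 11, 12, 15}
(D ∩ (C ∪ A)) ∩ A = {3, 5, 12}
(C ∩ D) \ ((D ∩ (C ∪ A)) ∩ A) = {1, 11, 15}
4 ∈ ((D \ A) \ C)' △ A but 4 ∉ (C ∩ D) \ ((D ∩ (C ∪ A)) ∩ A), so the inclusion fails.

No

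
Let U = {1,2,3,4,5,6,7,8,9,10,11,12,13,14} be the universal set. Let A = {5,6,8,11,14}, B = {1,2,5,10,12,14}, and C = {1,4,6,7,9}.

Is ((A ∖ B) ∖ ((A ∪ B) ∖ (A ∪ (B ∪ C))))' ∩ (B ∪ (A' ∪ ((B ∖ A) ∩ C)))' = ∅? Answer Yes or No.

Yes

A ∖ B = {6,8,11}
A ∪ B = {1,2,5,6,8,10,11,12,14}
B ∪ C = {1,2,4,5,6,7,9,10,12,14}
A ∪ (B ∪ C) = {1,2,4,5,6,7,8,9,10,11,12,14}
(A ∪ B) ∖ (A ∪ (B ∪ C)) = {}
(A ∖ B) ∖ ((A ∪ B) ∖ (A ∪ (B ∪ C))) = {6,8,11}
((A ∖ B) ∖ ((A ∪ B) ∖ (A ∪ (B ∪ C))))' = {1,2,3,4,5,7,9,10,12,13,14}
A' = {1,2,3,4,7,9,10,12,13}
B ∖ A = {1,2,10,12}
(B ∖ A) ∩ C = {1}
A' ∪ ((B ∖ A) ∩ C) = {1,2,3,4,7,9,10,12,13}
B ∪ (A' ∪ ((B ∖ A) ∩ C)) = {1,2,3,4,5,7,9,10,12,13,14}
(B ∪ (A' ∪ ((B ∖ A) ∩ C)))' = {6,8,11}
{1,2,3,4,5,7,9,10,12,13,14} and {6,8,11} share no elements.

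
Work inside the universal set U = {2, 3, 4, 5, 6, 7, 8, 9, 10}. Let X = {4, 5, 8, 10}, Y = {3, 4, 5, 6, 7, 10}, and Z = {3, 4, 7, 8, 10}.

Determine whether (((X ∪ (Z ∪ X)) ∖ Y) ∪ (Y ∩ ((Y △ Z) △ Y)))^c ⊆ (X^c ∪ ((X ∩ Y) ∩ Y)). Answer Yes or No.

Yes

Z ∪ X = {3, 4, 5, 7, 8, 10}
X ∪ (Z ∪ X) = {3, 4, 5, 7, 8, 10}
(X ∪ (Z ∪ X)) ∖ Y = {8}
Y △ Z = {5, 6, 8}
(Y △ Z) △ Y = {3, 4, 7, 8, 10}
Y ∩ ((Y △ Z) △ Y) = {3, 4, 7, 10}
((X ∪ (Z ∪ X)) ∖ Y) ∪ (Y ∩ ((Y △ Z) △ Y)) = {3, 4, 7, 8, 10}
(((X ∪ (Z ∪ X)) ∖ Y) ∪ (Y ∩ ((Y △ Z) △ Y)))^c = {2, 5, 6, 9}
X^c = {2, 3, 6, 7, 9}
X ∩ Y = {4, 5, 10}
(X ∩ Y) ∩ Y = {4, 5, 10}
X^c ∪ ((X ∩ Y) ∩ Y) = {2, 3, 4, 5, 6, 7, 9, 10}
Every element of {2, 5, 6, 9} is in {2, 3, 4, 5, 6, 7, 9, 10}, so (((X ∪ (Z ∪ X)) ∖ Y) ∪ (Y ∩ ((Y △ Z) △ Y)))^c ⊆ X^c ∪ ((X ∩ Y) ∩ Y).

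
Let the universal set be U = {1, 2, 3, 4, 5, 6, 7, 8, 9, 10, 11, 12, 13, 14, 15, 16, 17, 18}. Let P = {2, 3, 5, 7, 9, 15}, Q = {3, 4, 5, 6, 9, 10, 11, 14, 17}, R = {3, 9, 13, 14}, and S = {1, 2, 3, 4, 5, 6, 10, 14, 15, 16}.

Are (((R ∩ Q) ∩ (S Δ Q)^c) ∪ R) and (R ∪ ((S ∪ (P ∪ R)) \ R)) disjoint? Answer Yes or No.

No

R ∩ Q = {3, 9, 14}
S Δ Q = {1, 2, 9, 11, 15, 16, 17}
(S Δ Q)^c = {3, 4, 5, 6, 7, 8, 10, 12, 13, 14, 18}
(R ∩ Q) ∩ (S Δ Q)^c = {3, 14}
((R ∩ Q) ∩ (S Δ Q)^c) ∪ R = {3, 9, 13, 14}
P ∪ R = {2, 3, 5, 7, 9, 13, 14, 15}
S ∪ (P ∪ R) = {1, 2, 3, 4, 5, 6, 7, 9, 10, 13, 14, 15, 16}
(S ∪ (P ∪ R)) \ R = {1, 2, 4, 5, 6, 7, 10, 15, 16}
R ∪ ((S ∪ (P ∪ R)) \ R) = {1, 2, 3, 4, 5, 6, 7, 9, 10, 13, 14, 15, 16}
3 lies in both, so they are not disjoint.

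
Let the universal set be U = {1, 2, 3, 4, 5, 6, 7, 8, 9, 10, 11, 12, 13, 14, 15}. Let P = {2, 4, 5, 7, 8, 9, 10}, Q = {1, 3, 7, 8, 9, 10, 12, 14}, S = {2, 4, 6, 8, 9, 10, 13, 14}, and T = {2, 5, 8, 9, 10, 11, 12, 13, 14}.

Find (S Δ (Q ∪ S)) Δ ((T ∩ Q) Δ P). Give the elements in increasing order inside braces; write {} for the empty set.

{1, 2, 3, 4, 5, 14}

Q ∪ S = {1, 2, 3, 4, 6, 7, 8, 9, 10, 12, 13, 14}
S Δ (Q ∪ S) = {1, 3, 7, 12}
T ∩ Q = {8, 9, 10, 12, 14}
(T ∩ Q) Δ P = {2, 4, 5, 7, 12, 14}
(S Δ (Q ∪ S)) Δ ((T ∩ Q) Δ P) = {1, 2, 3, 4, 5, 14}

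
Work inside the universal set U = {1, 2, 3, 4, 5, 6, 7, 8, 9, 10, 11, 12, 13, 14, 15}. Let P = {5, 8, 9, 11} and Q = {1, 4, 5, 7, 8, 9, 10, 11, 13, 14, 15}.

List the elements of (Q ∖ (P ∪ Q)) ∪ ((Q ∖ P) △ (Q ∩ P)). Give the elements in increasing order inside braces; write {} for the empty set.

{1, 4, 5, 7, 8, 9, 10, 11, 13, 14, 15}

P ∪ Q = {1, 4, 5, 7, 8, 9, 10, 11, 13, 14, 15}
Q ∖ (P ∪ Q) = {}
Q ∖ P = {1, 4, 7, 10, 13, 14, 15}
Q ∩ P = {5, 8, 9, 11}
(Q ∖ P) △ (Q ∩ P) = {1, 4, 5, 7, 8, 9, 10, 11, 13, 14, 15}
(Q ∖ (P ∪ Q)) ∪ ((Q ∖ P) △ (Q ∩ P)) = {1, 4, 5, 7, 8, 9, 10, 11, 13, 14, 15}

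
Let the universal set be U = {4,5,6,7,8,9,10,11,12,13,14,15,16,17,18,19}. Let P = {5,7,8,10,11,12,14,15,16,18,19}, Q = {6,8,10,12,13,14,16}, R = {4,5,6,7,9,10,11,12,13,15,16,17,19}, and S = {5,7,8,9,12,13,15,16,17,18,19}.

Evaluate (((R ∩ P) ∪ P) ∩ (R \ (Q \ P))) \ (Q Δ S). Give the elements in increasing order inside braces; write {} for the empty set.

{11,12,16}

R ∩ P = {5,7,10,11,12,15,16,19}
(R ∩ P) ∪ P = {5,7,8,10,11,12,14,15,16,18,19}
Q \ P = {6,13}
R \ (Q \ P) = {4,5,7,9,10,11,12,15,16,17,19}
((R ∩ P) ∪ P) ∩ (R \ (Q \ P)) = {5,7,10,11,12,15,16,19}
Q Δ S = {5,6,7,9,10,14,15,17,18,19}
(((R ∩ P) ∪ P) ∩ (R \ (Q \ P))) \ (Q Δ S) = {11,12,16}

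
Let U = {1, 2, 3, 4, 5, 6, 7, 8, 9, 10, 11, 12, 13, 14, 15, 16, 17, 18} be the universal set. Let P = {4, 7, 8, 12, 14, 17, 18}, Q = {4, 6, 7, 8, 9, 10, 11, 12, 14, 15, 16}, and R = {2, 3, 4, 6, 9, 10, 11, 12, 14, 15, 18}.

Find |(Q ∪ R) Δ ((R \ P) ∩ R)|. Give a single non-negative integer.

7

Q ∪ R = {2, 3, 4, 6, 7, 8, 9, 10, 11, 12, 14, 15, 16, 18}
R \ P = {2, 3, 6, 9, 10, 11, 15}
(R \ P) ∩ R = {2, 3, 6, 9, 10, 11, 15}
(Q ∪ R) Δ ((R \ P) ∩ R) = {4, 7, 8, 12, 14, 16, 18}
|(Q ∪ R) Δ ((R \ P) ∩ R)| = 7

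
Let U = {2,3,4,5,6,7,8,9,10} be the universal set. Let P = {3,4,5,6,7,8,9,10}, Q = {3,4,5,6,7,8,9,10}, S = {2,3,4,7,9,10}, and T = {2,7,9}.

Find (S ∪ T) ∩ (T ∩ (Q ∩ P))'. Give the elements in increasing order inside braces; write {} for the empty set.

S ∪ T = {2,3,4,7,9,10}
Q ∩ P = {3,4,5,6,7,8,9,10}
T ∩ (Q ∩ P) = {7,9}
(T ∩ (Q ∩ P))' = {2,3,4,5,6,8,10}
(S ∪ T) ∩ (T ∩ (Q ∩ P))' = {2,3,4,10}

{2,3,4,10}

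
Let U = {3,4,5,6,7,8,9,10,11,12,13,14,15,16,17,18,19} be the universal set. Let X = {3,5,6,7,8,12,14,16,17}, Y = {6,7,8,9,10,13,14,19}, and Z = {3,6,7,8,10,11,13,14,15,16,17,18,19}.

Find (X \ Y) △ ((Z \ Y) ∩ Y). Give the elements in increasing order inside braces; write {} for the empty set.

{3,5,12,16,17}

X \ Y = {3,5,12,16,17}
Z \ Y = {3,11,15,16,17,18}
(Z \ Y) ∩ Y = {}
(X \ Y) △ ((Z \ Y) ∩ Y) = {3,5,12,16,17}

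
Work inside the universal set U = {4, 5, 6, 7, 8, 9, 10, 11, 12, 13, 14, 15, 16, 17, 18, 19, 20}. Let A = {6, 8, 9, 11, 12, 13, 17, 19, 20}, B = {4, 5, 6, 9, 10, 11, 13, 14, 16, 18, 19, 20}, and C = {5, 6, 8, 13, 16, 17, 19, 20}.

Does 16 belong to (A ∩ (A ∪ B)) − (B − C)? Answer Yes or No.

No

16 ∉ A and 16 ∈ B, so 16 ∈ A ∪ B
16 ∉ A and 16 ∈ (A ∪ B), so 16 ∉ A ∩ (A ∪ B)
16 ∈ B and 16 ∈ C, so 16 ∉ B − C
16 ∉ (A ∩ (A ∪ B)) and 16 ∉ (B − C), so 16 ∉ (A ∩ (A ∪ B)) − (B − C)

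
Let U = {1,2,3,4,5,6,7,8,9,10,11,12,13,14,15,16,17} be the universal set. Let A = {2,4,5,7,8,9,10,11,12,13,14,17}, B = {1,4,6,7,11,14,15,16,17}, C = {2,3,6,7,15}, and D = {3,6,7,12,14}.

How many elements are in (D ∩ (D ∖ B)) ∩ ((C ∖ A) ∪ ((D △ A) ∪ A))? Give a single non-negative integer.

2

D ∖ B = {3,12}
D ∩ (D ∖ B) = {3,12}
C ∖ A = {3,6,15}
D △ A = {2,3,4,5,6,8,9,10,11,13,17}
(D △ A) ∪ A = {2,3,4,5,6,7,8,9,10,11,12,13,14,17}
(C ∖ A) ∪ ((D △ A) ∪ A) = {2,3,4,5,6,7,8,9,10,11,12,13,14,15,17}
(D ∩ (D ∖ B)) ∩ ((C ∖ A) ∪ ((D △ A) ∪ A)) = {3,12}
|(D ∩ (D ∖ B)) ∩ ((C ∖ A) ∪ ((D △ A) ∪ A))| = 2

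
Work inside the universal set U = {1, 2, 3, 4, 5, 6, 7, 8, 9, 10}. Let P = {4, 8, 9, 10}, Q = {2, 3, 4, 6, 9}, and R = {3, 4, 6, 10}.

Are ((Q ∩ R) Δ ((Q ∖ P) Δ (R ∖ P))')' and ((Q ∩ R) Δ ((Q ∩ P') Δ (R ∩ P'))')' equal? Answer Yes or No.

Yes

Q ∩ R = {3, 4, 6}
Q ∖ P = {2, 3, 6}
R ∖ P = {3, 6}
(Q ∖ P) Δ (R ∖ P) = {2}
((Q ∖ P) Δ (R ∖ P))' = {1, 3, 4, 5, 6, 7, 8, 9, 10}
(Q ∩ R) Δ ((Q ∖ P) Δ (R ∖ P))' = {1, 5, 7, 8, 9, 10}
((Q ∩ R) Δ ((Q ∖ P) Δ (R ∖ P))')' = {2, 3, 4, 6}
P' = {1, 2, 3, 5, 6, 7}
Q ∩ P' = {2, 3, 6}
R ∩ P' = {3, 6}
(Q ∩ P') Δ (R ∩ P') = {2}
((Q ∩ P') Δ (R ∩ P'))' = {1, 3, 4, 5, 6, 7, 8, 9, 10}
(Q ∩ R) Δ ((Q ∩ P') Δ (R ∩ P'))' = {1, 5, 7, 8, 9, 10}
((Q ∩ R) Δ ((Q ∩ P') Δ (R ∩ P'))')' = {2, 3, 4, 6}
Both equal {2, 3, 4, 6}, so ((Q ∩ R) Δ ((Q ∖ P) Δ (R ∖ P))')' = ((Q ∩ R) Δ ((Q ∩ P') Δ (R ∩ P'))')'.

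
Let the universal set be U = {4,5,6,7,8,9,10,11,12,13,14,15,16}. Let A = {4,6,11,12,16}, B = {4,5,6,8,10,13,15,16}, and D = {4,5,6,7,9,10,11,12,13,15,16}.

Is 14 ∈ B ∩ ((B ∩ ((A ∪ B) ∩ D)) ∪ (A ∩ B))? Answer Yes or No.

14 ∉ A and 14 ∉ B, so 14 ∉ A ∪ B
14 ∉ (A ∪ B) and 14 ∉ D, so 14 ∉ (A ∪ B) ∩ D
14 ∉ B and 14 ∉ ((A ∪ B) ∩ D), so 14 ∉ B ∩ ((A ∪ B) ∩ D)
14 ∉ A and 14 ∉ B, so 14 ∉ A ∩ B
14 ∉ (B ∩ ((A ∪ B) ∩ D)) and 14 ∉ (A ∩ B), so 14 ∉ (B ∩ ((A ∪ B) ∩ D)) ∪ (A ∩ B)
14 ∉ B and 14 ∉ ((B ∩ ((A ∪ B) ∩ D)) ∪ (A ∩ B)), so 14 ∉ B ∩ ((B ∩ ((A ∪ B) ∩ D)) ∪ (A ∩ B))

No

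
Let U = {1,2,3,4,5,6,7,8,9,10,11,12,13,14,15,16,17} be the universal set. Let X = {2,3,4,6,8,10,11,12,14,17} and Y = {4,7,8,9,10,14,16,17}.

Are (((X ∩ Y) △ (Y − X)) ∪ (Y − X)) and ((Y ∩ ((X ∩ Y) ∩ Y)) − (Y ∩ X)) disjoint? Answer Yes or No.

X ∩ Y = {4,8,10,14,17}
Y − X = {7,9,16}
(X ∩ Y) △ (Y − X) = {4,7,8,9,10,14,16,17}
((X ∩ Y) △ (Y − X)) ∪ (Y − X) = {4,7,8,9,10,14,16,17}
(X ∩ Y) ∩ Y = {4,8,10,14,17}
Y ∩ ((X ∩ Y) ∩ Y) = {4,8,10,14,17}
Y ∩ X = {4,8,10,14,17}
(Y ∩ ((X ∩ Y) ∩ Y)) − (Y ∩ X) = {}
{4,7,8,9,10,14,16,17} and {} share no elements.

Yes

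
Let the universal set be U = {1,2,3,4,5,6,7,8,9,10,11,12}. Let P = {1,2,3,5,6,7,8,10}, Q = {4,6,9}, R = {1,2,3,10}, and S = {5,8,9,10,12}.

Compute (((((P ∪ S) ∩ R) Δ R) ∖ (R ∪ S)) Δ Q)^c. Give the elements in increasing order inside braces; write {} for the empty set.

{1,2,3,5,7,8,10,11,12}

P ∪ S = {1,2,3,5,6,7,8,9,10,12}
(P ∪ S) ∩ R = {1,2,3,10}
((P ∪ S) ∩ R) Δ R = {}
R ∪ S = {1,2,3,5,8,9,10,12}
(((P ∪ S) ∩ R) Δ R) ∖ (R ∪ S) = {}
((((P ∪ S) ∩ R) Δ R) ∖ (R ∪ S)) Δ Q = {4,6,9}
(((((P ∪ S) ∩ R) Δ R) ∖ (R ∪ S)) Δ Q)^c = {1,2,3,5,7,8,10,11,12}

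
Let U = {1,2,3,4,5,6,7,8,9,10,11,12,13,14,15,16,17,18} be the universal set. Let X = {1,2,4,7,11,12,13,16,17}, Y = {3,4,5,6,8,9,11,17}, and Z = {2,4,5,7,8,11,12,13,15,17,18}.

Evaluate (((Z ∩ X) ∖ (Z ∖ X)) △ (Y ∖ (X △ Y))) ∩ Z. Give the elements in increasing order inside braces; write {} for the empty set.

{2,7,12,13}

Z ∩ X = {2,4,7,11,12,13,17}
Z ∖ X = {5,8,15,18}
(Z ∩ X) ∖ (Z ∖ X) = {2,4,7,11,12,13,17}
X △ Y = {1,2,3,5,6,7,8,9,12,13,16}
Y ∖ (X △ Y) = {4,11,17}
((Z ∩ X) ∖ (Z ∖ X)) △ (Y ∖ (X △ Y)) = {2,7,12,13}
(((Z ∩ X) ∖ (Z ∖ X)) △ (Y ∖ (X △ Y))) ∩ Z = {2,7,12,13}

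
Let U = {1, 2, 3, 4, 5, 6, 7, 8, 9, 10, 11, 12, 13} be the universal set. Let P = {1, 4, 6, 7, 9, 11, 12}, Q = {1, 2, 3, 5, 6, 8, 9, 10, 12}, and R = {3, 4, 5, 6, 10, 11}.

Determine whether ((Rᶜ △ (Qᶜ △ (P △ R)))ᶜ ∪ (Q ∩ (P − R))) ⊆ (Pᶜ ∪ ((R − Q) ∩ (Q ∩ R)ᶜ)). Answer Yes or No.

Rᶜ = {1, 2, 7, 8, 9, 12, 13}
Qᶜ = {4, 7, 11, 13}
P △ R = {1, 3, 5, 7, 9, 10, 12}
Qᶜ △ (P △ R) = {1, 3, 4, 5, 9, 10, 11, 12, 13}
Rᶜ △ (Qᶜ △ (P △ R)) = {2, 3, 4, 5, 7, 8, 10, 11}
(Rᶜ △ (Qᶜ △ (P △ R)))ᶜ = {1, 6, 9, 12, 13}
P − R = {1, 7, 9, 12}
Q ∩ (P − R) = {1, 9, 12}
(Rᶜ △ (Qᶜ △ (P △ R)))ᶜ ∪ (Q ∩ (P − R)) = {1, 6, 9, 12, 13}
Pᶜ = {2, 3, 5, 8, 10, 13}
R − Q = {4, 11}
Q ∩ R = {3, 5, 6, 10}
(Q ∩ R)ᶜ = {1, 2, 4, 7, 8, 9, 11, 12, 13}
(R − Q) ∩ (Q ∩ R)ᶜ = {4, 11}
Pᶜ ∪ ((R − Q) ∩ (Q ∩ R)ᶜ) = {2, 3, 4, 5, 8, 10, 11, 13}
1 ∈ (Rᶜ △ (Qᶜ △ (P △ R)))ᶜ ∪ (Q ∩ (P − R)) but 1 ∉ Pᶜ ∪ ((R − Q) ∩ (Q ∩ R)ᶜ), so the inclusion fails.

No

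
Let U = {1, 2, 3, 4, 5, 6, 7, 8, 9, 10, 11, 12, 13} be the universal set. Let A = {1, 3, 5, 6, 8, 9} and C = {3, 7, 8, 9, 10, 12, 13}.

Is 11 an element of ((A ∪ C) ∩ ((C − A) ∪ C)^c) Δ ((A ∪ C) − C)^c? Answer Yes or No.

11 ∉ A and 11 ∉ C, so 11 ∉ A ∪ C
11 ∉ C and 11 ∉ A, so 11 ∉ C − A
11 ∉ (C − A) and 11 ∉ C, so 11 ∉ (C − A) ∪ C
11 ∈ ((C − A) ∪ C)^c since 11 ∉ ((C − A) ∪ C)
11 ∉ (A ∪ C) and 11 ∈ ((C − A) ∪ C)^c, so 11 ∉ (A ∪ C) ∩ ((C − A) ∪ C)^c
11 ∉ A and 11 ∉ C, so 11 ∉ A ∪ C
11 ∉ (A ∪ C) and 11 ∉ C, so 11 ∉ (A ∪ C) − C
11 ∈ ((A ∪ C) − C)^c since 11 ∉ ((A ∪ C) − C)
11 ∉ ((A ∪ C) ∩ ((C − A) ∪ C)^c) and 11 ∈ ((A ∪ C) − C)^c, so 11 ∈ ((A ∪ C) ∩ ((C − A) ∪ C)^c) Δ ((A ∪ C) − C)^c

Yes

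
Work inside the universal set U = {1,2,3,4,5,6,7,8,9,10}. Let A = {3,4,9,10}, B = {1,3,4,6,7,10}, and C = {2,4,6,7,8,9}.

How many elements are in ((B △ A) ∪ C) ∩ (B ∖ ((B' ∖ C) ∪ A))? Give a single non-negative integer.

B △ A = {1,6,7,9}
(B △ A) ∪ C = {1,2,4,6,7,8,9}
B' = {2,5,8,9}
B' ∖ C = {5}
(B' ∖ C) ∪ A = {3,4,5,9,10}
B ∖ ((B' ∖ C) ∪ A) = {1,6,7}
((B △ A) ∪ C) ∩ (B ∖ ((B' ∖ C) ∪ A)) = {1,6,7}
|((B △ A) ∪ C) ∩ (B ∖ ((B' ∖ C) ∪ A))| = 3

3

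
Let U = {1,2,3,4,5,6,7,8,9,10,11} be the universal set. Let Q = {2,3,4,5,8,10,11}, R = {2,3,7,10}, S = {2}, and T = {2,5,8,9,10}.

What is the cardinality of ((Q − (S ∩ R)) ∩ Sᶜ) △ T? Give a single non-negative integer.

S ∩ R = {2}
Q − (S ∩ R) = {3,4,5,8,10,11}
Sᶜ = {1,3,4,5,6,7,8,9,10,11}
(Q − (S ∩ R)) ∩ Sᶜ = {3,4,5,8,10,11}
((Q − (S ∩ R)) ∩ Sᶜ) △ T = {2,3,4,9,11}
|((Q − (S ∩ R)) ∩ Sᶜ) △ T| = 5

5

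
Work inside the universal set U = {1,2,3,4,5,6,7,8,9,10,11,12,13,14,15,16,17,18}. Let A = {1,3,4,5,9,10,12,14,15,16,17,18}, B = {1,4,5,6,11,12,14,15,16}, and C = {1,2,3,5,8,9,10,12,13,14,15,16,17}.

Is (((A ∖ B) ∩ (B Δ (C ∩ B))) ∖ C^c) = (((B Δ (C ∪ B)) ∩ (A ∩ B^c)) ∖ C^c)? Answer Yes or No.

A ∖ B = {3,9,10,17,18}
C ∩ B = {1,5,12,14,15,16}
B Δ (C ∩ B) = {4,6,11}
(A ∖ B) ∩ (B Δ (C ∩ B)) = {}
C^c = {4,6,7,11,18}
((A ∖ B) ∩ (B Δ (C ∩ B))) ∖ C^c = {}
C ∪ B = {1,2,3,4,5,6,8,9,10,11,12,13,14,15,16,17}
B Δ (C ∪ B) = {2,3,8,9,10,13,17}
B^c = {2,3,7,8,9,10,13,17,18}
A ∩ B^c = {3,9,10,17,18}
(B Δ (C ∪ B)) ∩ (A ∩ B^c) = {3,9,10,17}
((B Δ (C ∪ B)) ∩ (A ∩ B^c)) ∖ C^c = {3,9,10,17}
3 ∈ ((B Δ (C ∪ B)) ∩ (A ∩ B^c)) ∖ C^c but 3 ∉ ((A ∖ B) ∩ (B Δ (C ∩ B))) ∖ C^c, so they differ.

No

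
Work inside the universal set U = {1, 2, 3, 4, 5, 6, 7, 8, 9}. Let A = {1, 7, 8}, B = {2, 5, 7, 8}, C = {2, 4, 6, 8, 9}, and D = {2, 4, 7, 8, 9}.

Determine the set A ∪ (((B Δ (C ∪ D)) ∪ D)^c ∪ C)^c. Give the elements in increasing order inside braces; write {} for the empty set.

C ∪ D = {2, 4, 6, 7, 8, 9}
B Δ (C ∪ D) = {4, 5, 6, 9}
(B Δ (C ∪ D)) ∪ D = {2, 4, 5, 6, 7, 8, 9}
((B Δ (C ∪ D)) ∪ D)^c = {1, 3}
((B Δ (C ∪ D)) ∪ D)^c ∪ C = {1, 2, 3, 4, 6, 8, 9}
(((B Δ (C ∪ D)) ∪ D)^c ∪ C)^c = {5, 7}
A ∪ (((B Δ (C ∪ D)) ∪ D)^c ∪ C)^c = {1, 5, 7, 8}

{1, 5, 7, 8}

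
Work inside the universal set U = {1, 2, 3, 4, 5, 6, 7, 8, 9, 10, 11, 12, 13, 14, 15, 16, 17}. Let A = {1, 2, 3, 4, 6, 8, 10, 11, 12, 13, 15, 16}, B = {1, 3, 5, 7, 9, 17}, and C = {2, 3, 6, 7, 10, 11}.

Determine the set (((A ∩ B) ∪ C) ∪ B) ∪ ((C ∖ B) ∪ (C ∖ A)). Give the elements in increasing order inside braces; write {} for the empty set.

{1, 2, 3, 5, 6, 7, 9, 10, 11, 17}

A ∩ B = {1, 3}
(A ∩ B) ∪ C = {1, 2, 3, 6, 7, 10, 11}
((A ∩ B) ∪ C) ∪ B = {1, 2, 3, 5, 6, 7, 9, 10, 11, 17}
C ∖ B = {2, 6, 10, 11}
C ∖ A = {7}
(C ∖ B) ∪ (C ∖ A) = {2, 6, 7, 10, 11}
(((A ∩ B) ∪ C) ∪ B) ∪ ((C ∖ B) ∪ (C ∖ A)) = {1, 2, 3, 5, 6, 7, 9, 10, 11, 17}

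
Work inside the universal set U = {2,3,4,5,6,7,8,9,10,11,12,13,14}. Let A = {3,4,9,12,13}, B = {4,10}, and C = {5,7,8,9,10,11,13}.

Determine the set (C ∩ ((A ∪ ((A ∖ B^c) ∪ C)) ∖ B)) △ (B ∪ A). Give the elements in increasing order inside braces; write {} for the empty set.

{3,4,5,7,8,10,11,12}

B^c = {2,3,5,6,7,8,9,11,12,13,14}
A ∖ B^c = {4}
(A ∖ B^c) ∪ C = {4,5,7,8,9,10,11,13}
A ∪ ((A ∖ B^c) ∪ C) = {3,4,5,7,8,9,10,11,12,13}
(A ∪ ((A ∖ B^c) ∪ C)) ∖ B = {3,5,7,8,9,11,12,13}
C ∩ ((A ∪ ((A ∖ B^c) ∪ C)) ∖ B) = {5,7,8,9,11,13}
B ∪ A = {3,4,9,10,12,13}
(C ∩ ((A ∪ ((A ∖ B^c) ∪ C)) ∖ B)) △ (B ∪ A) = {3,4,5,7,8,10,11,12}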